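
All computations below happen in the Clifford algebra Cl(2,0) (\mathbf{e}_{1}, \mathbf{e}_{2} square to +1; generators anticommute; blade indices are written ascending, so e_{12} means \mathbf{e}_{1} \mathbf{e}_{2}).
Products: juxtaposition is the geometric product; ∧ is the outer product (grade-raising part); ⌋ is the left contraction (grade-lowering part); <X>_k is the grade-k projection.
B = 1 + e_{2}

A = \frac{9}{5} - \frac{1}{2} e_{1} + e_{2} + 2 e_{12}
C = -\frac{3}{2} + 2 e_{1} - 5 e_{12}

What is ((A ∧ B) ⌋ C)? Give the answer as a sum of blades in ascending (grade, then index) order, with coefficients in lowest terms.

step 1: \frac{9}{5} - \frac{1}{2} e_{1} + \frac{14}{5} e_{2} + \frac{3}{2} e_{12}
step 2: \frac{19}{5} + \frac{88}{5} e_{1} + \frac{5}{2} e_{2} - 9 e_{12}
Answer: \frac{19}{5} + \frac{88}{5} e_{1} + \frac{5}{2} e_{2} - 9 e_{12}


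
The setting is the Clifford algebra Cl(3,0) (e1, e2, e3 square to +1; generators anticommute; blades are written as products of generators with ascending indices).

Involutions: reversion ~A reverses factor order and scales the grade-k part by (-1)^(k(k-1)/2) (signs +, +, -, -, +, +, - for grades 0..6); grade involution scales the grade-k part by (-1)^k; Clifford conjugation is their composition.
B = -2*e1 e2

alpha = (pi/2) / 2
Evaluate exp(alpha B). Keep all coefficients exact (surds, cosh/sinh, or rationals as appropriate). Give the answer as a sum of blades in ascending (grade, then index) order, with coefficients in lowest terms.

B^2 = (-2)^2*(e1 e2)^2 = 4*(-1) = -4 (a basis 2-blade squares to minus the product of its generators' squares).
B^2 = -4 — a negative square means the series sums to a rotation: l = 2, alpha*l = pi/2, so exp(alpha B) = cos(pi/2) + (sin(pi/2)/2)*B = 0 + (1/2)*B.
Answer: -e1 e2


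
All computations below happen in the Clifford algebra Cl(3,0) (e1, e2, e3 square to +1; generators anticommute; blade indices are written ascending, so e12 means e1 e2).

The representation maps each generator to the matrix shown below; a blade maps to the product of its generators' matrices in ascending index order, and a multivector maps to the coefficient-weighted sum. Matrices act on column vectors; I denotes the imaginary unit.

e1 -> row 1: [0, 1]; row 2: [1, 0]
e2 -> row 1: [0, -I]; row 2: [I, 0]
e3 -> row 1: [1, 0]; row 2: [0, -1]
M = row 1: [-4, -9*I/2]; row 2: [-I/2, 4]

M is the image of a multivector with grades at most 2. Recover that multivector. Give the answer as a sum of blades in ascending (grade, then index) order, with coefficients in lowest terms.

Method: 1, rho(e1), rho(e2), rho(e3) form a trace-orthogonal basis of the 2x2 complex matrices (tr(X Y) = 2 if X = Y, else 0), so M = m0*1 + m1*rho(e1) + m2*rho(e2) + m3*rho(e3) with m0 = tr(M)/2 = 0, m1 = tr(M rho(e1))/2 = -5*I/2, m2 = tr(M rho(e2))/2 = 2, m3 = tr(M rho(e3))/2 = -4.
Multiplying table entries, the bivector images are rho(e12) = I*rho(e3), rho(e13) = -I*rho(e2), rho(e23) = I*rho(e1); with real blade coefficients the real parts of m0..m3 are the coefficients of 1, e1, e2, e3 and the imaginary parts give the bivectors (e23: Im m1, e13: -Im m2, e12: Im m3).
Answer: 2*e2 - 4*e3 - 5/2*e23


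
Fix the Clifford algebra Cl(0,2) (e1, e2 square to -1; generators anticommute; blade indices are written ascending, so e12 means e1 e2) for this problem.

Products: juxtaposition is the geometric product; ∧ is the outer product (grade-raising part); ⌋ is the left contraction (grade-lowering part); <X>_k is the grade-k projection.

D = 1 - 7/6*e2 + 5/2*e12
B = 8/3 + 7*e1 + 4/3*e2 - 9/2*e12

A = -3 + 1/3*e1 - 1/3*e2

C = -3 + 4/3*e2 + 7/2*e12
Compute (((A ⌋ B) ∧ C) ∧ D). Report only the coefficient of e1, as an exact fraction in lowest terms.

step 1: -89/9 - 39/2*e1 - 5/2*e2 + 27/2*e12
step 2: 89/3 + 117/2*e1 - 307/54*e2 - 910/9*e12
step 3: 89/3 + 117/2*e1 - 1088/27*e2 - 3427/36*e12
Answer: 117/2


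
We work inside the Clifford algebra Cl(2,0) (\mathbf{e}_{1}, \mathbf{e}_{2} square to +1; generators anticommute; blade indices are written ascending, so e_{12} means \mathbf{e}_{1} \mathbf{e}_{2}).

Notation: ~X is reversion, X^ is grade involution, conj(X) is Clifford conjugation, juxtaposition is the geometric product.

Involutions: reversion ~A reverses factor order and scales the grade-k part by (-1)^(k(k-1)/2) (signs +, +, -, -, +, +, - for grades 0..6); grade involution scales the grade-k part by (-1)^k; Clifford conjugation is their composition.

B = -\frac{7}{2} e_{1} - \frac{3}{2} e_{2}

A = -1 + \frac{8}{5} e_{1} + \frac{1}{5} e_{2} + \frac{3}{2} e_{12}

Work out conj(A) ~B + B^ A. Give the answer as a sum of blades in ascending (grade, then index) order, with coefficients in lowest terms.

first term: \frac{59}{10} + \frac{23}{4} e_{1} - \frac{15}{4} e_{2} + \frac{17}{10} e_{12}
second term: \frac{59}{10} - \frac{23}{4} e_{1} + \frac{15}{4} e_{2} - \frac{17}{10} e_{12}
Answer: \frac{59}{5}


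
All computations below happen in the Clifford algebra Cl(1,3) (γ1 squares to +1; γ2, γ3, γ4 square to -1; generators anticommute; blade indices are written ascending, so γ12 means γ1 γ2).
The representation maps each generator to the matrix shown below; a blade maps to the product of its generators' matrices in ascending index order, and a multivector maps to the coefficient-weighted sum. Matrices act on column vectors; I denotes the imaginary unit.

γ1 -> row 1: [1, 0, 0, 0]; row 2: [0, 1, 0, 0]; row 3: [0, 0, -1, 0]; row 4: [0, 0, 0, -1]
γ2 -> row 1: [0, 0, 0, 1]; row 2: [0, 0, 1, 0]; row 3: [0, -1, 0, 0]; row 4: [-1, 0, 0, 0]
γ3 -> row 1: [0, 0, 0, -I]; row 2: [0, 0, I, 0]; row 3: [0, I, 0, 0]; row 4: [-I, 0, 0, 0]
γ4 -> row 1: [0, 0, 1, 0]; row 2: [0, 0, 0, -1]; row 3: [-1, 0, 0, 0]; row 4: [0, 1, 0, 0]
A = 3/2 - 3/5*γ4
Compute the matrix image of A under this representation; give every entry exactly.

M = (3/2)*1 + (-3/5)*rho(γ4), summed entrywise (1 is the identity matrix):
Answer: row 1: [3/2, 0, -3/5, 0]; row 2: [0, 3/2, 0, 3/5]; row 3: [3/5, 0, 3/2, 0]; row 4: [0, -3/5, 0, 3/2]


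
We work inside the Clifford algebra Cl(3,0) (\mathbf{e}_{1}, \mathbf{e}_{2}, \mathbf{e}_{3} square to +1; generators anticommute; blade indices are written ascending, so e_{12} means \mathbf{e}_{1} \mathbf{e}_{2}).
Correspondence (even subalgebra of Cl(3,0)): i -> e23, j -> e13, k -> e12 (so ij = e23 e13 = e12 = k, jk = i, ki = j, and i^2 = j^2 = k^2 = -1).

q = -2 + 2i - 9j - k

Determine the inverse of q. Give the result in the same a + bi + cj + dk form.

In blades: q = -2 - e_{12} - 9 e_{13} + 2 e_{23}.
With qbar = -2 + e_{12} + 9 e_{13} - 2 e_{23} (scalar fixed, mapped units negated), q qbar = 90 (the sum of squared coefficients), so q^-1 = qbar / (90) = -\frac{1}{45} + \frac{1}{90} e_{12} + \frac{1}{10} e_{13} - \frac{1}{45} e_{23}; translating back:
Answer: -\frac{1}{45} - \frac{1}{45}i + \frac{1}{10}j + \frac{1}{90}k


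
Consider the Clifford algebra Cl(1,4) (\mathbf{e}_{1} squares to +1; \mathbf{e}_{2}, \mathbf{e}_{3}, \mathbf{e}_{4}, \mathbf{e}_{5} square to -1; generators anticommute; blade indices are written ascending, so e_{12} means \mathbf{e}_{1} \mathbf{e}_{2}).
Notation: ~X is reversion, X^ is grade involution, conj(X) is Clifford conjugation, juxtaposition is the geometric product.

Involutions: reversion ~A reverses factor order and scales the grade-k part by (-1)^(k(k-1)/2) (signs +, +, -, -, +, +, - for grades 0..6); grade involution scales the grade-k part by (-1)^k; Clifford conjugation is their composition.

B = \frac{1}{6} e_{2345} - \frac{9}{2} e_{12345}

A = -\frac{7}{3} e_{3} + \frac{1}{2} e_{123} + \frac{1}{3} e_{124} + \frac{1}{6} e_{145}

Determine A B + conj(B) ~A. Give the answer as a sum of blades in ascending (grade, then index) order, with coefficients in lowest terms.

first term: \frac{3}{4} e_{23} - \frac{3}{2} e_{35} + \frac{9}{4} e_{45} - \frac{1}{36} e_{123} + \frac{1}{18} e_{135} - \frac{1}{12} e_{145} - \frac{7}{18} e_{245} - \frac{21}{2} e_{1245}
second term: \frac{3}{4} e_{23} - \frac{3}{2} e_{35} + \frac{9}{4} e_{45} + \frac{1}{36} e_{123} - \frac{1}{18} e_{135} + \frac{1}{12} e_{145} + \frac{7}{18} e_{245} + \frac{21}{2} e_{1245}
Answer: \frac{3}{2} e_{23} - 3 e_{35} + \frac{9}{2} e_{45}


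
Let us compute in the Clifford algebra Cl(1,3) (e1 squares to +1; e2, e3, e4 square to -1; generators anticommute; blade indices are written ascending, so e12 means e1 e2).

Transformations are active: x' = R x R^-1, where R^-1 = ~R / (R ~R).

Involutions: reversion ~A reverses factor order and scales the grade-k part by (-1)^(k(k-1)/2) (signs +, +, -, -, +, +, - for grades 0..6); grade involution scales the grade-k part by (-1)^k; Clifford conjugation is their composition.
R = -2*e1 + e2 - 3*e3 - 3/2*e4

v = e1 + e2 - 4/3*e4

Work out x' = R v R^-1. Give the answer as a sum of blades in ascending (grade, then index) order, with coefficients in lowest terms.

~R = -2*e1 + e2 - 3*e3 - 3/2*e4, and R ~R = -33/4, so R^-1 = ~R / (-33/4).
R v = -5 - 3*e12 + 3*e13 + 25/6*e14 + 3*e23 + 1/6*e24 + 4*e34
Answer: -113/33*e1 + 7/33*e2 - 40/11*e3 - 16/33*e4


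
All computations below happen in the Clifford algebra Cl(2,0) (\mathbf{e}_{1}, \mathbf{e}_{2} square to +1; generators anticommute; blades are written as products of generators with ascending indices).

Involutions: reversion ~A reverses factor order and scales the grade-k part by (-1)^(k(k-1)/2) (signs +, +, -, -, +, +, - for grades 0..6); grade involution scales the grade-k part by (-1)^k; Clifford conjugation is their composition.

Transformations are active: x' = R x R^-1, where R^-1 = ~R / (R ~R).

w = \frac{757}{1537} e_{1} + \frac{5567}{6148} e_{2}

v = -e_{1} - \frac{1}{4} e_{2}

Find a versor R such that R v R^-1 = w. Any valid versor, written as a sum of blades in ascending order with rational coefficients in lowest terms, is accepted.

Key observation: q(v) = q(w) = \frac{17}{16} (sandwiches preserve the norm), so R = v + w = -\frac{780}{1537} e_{1} + \frac{2015}{3074} e_{2} works whenever it is invertible — the component of v along it is kept and (v - w)/2 reverses, sending v to w.
Answer: -\frac{780}{1537} e_{1} + \frac{2015}{3074} e_{2}


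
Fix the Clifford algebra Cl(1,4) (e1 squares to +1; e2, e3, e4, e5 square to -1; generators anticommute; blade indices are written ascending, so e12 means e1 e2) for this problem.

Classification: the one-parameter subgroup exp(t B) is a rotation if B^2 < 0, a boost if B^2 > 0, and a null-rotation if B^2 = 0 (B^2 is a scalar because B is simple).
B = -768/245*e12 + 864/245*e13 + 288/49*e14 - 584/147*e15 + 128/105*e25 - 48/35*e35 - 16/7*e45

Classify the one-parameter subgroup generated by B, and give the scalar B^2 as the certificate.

B^2 term by term: the squares give (-768/245)^2*(e12)^2 + (864/245)^2*(e13)^2 + (288/49)^2*(e14)^2 + (-584/147)^2*(e15)^2 + (128/105)^2*(e25)^2 + (-48/35)^2*(e35)^2 + (-16/7)^2*(e45)^2 = 589824/60025*(+1) + 746496/60025*(+1) + 82944/2401*(+1) + 341056/21609*(+1) + 16384/11025*(-1) + 2304/1225*(-1) + 256/49*(-1) = 64 (each basis 2-blade squares to minus the product of its generators' squares); cross terms between blades sharing an index anticommute and cancel; the commuting (index-disjoint) pairs give grade-4 terms 2*c*c'*(blade product), which cancel blade by blade — e1235: 73728/8575 - 73728/8575 = 0; e1245: 24576/1715 - 24576/1715 = 0; e1345: -27648/1715 + 27648/1715 = 0 — confirming B is simple. So B^2 = 64.
Answer: boost, certificate B^2 = 64. B^2 = 64 is basis-independent, so its sign is the whole story.


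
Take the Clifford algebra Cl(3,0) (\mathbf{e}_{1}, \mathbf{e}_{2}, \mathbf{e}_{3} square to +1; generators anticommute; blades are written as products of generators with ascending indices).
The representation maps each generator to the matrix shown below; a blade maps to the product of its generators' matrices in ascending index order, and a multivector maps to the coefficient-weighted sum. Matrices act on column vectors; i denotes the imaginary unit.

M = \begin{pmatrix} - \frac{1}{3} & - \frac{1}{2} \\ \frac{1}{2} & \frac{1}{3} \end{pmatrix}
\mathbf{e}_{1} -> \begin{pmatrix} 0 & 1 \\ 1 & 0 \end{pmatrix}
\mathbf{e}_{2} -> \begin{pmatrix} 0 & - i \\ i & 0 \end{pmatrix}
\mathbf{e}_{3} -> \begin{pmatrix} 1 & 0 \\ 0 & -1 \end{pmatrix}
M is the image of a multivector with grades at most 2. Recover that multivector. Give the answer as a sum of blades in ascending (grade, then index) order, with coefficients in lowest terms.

Method: 1, rho(e_{1}), rho(e_{2}), rho(e_{3}) form a trace-orthogonal basis of the 2x2 complex matrices (tr(X Y) = 2 if X = Y, else 0), so M = m0*1 + m1*rho(e_{1}) + m2*rho(e_{2}) + m3*rho(e_{3}) with m0 = tr(M)/2 = 0, m1 = tr(M rho(e_{1}))/2 = 0, m2 = tr(M rho(e_{2}))/2 = - \frac{i}{2}, m3 = tr(M rho(e_{3}))/2 = - \frac{1}{3}.
Multiplying table entries, the bivector images are rho(e_{1} e_{2}) = i*rho(e_{3}), rho(e_{1} e_{3}) = -i*rho(e_{2}), rho(e_{2} e_{3}) = i*rho(e_{1}); with real blade coefficients the real parts of m0..m3 are the coefficients of 1, e_{1}, e_{2}, e_{3} and the imaginary parts give the bivectors (e_{2} e_{3}: Im m1, e_{1} e_{3}: -Im m2, e_{1} e_{2}: Im m3).
Answer: -\frac{1}{3} e_{3} + \frac{1}{2} e_{1} e_{3}


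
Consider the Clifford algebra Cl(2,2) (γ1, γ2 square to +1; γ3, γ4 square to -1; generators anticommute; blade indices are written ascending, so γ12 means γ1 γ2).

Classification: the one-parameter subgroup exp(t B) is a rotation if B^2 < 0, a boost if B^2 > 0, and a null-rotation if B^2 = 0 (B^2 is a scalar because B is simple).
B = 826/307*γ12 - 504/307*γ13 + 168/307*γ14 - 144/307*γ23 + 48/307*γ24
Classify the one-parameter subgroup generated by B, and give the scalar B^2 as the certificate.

B^2 term by term: the squares give (826/307)^2*(γ12)^2 + (-504/307)^2*(γ13)^2 + (168/307)^2*(γ14)^2 + (-144/307)^2*(γ23)^2 + (48/307)^2*(γ24)^2 = 682276/94249*(-1) + 254016/94249*(+1) + 28224/94249*(+1) + 20736/94249*(+1) + 2304/94249*(+1) = -4 (each basis 2-blade squares to minus the product of its generators' squares); cross terms between blades sharing an index anticommute and cancel; the commuting (index-disjoint) pairs give grade-4 terms 2*c*c'*(blade product), which cancel blade by blade — γ1234: 48384/94249 - 48384/94249 = 0 — confirming B is simple. So B^2 = -4.
Answer: rotation, certificate B^2 = -4. The invariant at work: B^2 = -4 is unchanged by conjugation, hence its sign classifies the subgroup whatever basis B is written in.


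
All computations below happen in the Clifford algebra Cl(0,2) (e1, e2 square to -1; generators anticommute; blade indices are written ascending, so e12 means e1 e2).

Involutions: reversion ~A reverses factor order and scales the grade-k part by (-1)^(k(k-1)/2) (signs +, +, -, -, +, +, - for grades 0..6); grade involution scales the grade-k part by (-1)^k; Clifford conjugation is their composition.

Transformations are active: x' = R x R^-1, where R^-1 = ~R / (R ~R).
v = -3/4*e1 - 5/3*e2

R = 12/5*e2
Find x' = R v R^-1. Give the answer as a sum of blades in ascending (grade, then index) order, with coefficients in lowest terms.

~R = 12/5*e2, and R ~R = -144/25, so R^-1 = ~R / (-144/25).
R v = 4 + 9/5*e12
Answer: 3/4*e1 - 5/3*e2


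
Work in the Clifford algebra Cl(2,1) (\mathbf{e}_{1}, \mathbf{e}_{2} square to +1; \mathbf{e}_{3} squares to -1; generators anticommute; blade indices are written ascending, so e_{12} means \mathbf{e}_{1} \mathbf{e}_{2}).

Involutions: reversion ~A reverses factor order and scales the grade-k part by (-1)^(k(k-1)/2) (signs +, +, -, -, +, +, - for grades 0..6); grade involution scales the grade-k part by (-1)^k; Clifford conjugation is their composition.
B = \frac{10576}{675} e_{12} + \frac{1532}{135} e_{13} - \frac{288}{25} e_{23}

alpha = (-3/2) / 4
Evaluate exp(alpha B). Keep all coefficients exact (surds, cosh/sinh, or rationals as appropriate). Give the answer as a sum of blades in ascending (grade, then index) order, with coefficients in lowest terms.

B^2 term by term: the squares give (\frac{10576}{675})^2*(e_{12})^2 + (\frac{1532}{135})^2*(e_{13})^2 + (-\frac{288}{25})^2*(e_{23})^2 = \frac{111851776}{455625}*(-1) + \frac{2347024}{18225}*(+1) + \frac{82944}{625}*(+1) = 16 (each basis 2-blade squares to minus the product of its generators' squares); cross terms between blades sharing an index anticommute and cancel. So B^2 = 16.
B^2 = 16 — hyperbolic case — the even/odd split gives cosh and sinh: l = 4, alpha*l = - \frac{3}{2}, so exp(alpha B) = cosh(- \frac{3}{2}) + (sinh(- \frac{3}{2})/4)*B = \cosh{\left(\frac{3}{2} \right)} + (- \frac{\sinh{\left(\frac{3}{2} \right)}}{4})*B.
Answer: \cosh{\left(\frac{3}{2} \right)} - \frac{2644 \sinh{\left(\frac{3}{2} \right)}}{675} e_{12} - \frac{383 \sinh{\left(\frac{3}{2} \right)}}{135} e_{13} + \frac{72 \sinh{\left(\frac{3}{2} \right)}}{25} e_{23}


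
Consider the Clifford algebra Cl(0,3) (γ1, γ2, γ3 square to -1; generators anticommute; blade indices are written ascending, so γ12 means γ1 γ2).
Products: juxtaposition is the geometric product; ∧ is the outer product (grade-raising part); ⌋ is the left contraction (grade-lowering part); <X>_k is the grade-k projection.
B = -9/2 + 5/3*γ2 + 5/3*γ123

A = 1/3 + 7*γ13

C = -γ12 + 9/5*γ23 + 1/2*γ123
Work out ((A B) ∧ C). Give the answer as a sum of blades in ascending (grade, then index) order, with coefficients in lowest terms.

step 1: -3/2 + 110/9*γ2 - 63/2*γ13 - 100/9*γ123
step 2: 3/2*γ12 - 27/10*γ23 - 3/4*γ123
Answer: 3/2*γ12 - 27/10*γ23 - 3/4*γ123


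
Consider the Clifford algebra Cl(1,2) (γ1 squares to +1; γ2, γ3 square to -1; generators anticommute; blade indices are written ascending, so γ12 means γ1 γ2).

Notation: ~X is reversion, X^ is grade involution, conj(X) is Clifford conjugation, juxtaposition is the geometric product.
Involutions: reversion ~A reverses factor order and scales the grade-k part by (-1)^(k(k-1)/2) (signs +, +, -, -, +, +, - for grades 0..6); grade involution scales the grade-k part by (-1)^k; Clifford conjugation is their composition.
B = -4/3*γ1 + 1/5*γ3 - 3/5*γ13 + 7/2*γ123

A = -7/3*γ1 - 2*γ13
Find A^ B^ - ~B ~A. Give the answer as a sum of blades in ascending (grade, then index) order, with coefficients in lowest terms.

first term: 194/45 - 2/5*γ1 - 7*γ2 + 19/15*γ3 - 7/15*γ13 - 49/6*γ23
second term: 194/45 + 2/5*γ1 + 7*γ2 - 19/15*γ3 + 7/15*γ13 + 49/6*γ23
Answer: -4/5*γ1 - 14*γ2 + 38/15*γ3 - 14/15*γ13 - 49/3*γ23


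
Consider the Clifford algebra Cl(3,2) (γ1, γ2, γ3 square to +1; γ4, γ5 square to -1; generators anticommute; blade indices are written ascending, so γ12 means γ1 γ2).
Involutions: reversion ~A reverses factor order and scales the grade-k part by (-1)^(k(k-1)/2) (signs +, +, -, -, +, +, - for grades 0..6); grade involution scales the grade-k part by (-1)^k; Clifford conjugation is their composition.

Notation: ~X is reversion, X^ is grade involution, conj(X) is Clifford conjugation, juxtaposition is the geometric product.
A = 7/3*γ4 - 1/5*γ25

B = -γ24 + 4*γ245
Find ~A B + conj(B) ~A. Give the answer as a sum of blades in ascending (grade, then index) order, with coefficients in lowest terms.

first term: -7/3*γ2 - 4/5*γ4 + 28/3*γ25 - 1/5*γ45
second term: -7/3*γ2 - 4/5*γ4 + 28/3*γ25 - 1/5*γ45
Answer: -14/3*γ2 - 8/5*γ4 + 56/3*γ25 - 2/5*γ45


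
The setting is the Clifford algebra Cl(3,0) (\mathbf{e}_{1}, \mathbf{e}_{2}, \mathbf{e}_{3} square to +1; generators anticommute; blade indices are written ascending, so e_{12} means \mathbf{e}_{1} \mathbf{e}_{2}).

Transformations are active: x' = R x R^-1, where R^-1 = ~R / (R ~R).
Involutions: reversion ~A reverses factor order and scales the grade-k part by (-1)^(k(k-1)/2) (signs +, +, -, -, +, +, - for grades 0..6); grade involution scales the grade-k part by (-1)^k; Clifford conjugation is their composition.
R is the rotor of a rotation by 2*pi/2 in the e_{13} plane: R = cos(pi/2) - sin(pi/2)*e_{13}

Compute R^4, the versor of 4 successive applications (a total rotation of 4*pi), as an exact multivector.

The rotor phase is half the rotation angle and phases add under composition, so 4 steps in the e_{13} plane accumulate phase 4*(pi/2) = 2 \pi: R^4 = cos(2 \pi) - sin(2 \pi)*e_{13}.
cos(2 \pi) = 1 and sin(2 \pi) = 0, so R^4 = 1. The total rotation 4*pi is 2 full turns, so every vector returns to itself, yet the rotor is +1, back on the identity sheet (an even number of 2*pi turns).
Answer: 1


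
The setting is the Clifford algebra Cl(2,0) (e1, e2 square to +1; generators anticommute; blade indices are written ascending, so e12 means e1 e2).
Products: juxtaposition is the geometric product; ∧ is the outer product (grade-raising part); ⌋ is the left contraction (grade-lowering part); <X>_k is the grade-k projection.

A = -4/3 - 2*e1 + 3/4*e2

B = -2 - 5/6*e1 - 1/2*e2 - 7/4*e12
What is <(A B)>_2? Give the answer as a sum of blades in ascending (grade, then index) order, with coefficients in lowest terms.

step 1: 95/24 + 925/144*e1 + 8/3*e2 + 95/24*e12
step 2: 95/24*e12
Answer: 95/24*e12


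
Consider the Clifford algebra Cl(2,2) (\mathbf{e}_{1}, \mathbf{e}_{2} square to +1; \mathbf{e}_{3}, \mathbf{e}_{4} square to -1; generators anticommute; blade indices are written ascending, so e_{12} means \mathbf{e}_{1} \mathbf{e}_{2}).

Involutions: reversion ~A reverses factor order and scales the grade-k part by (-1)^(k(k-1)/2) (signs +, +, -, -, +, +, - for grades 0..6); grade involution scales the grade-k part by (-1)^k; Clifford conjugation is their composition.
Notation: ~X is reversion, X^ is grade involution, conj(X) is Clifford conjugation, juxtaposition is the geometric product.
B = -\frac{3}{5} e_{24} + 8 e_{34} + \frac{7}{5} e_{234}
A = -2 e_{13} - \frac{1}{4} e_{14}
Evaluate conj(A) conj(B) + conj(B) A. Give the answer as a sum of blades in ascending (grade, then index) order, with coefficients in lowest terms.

first term: \frac{3}{20} e_{12} - 2 e_{13} + 16 e_{14} - \frac{7}{20} e_{123} + \frac{14}{5} e_{124} - \frac{6}{5} e_{1234}
second term: \frac{3}{20} e_{12} - 2 e_{13} + 16 e_{14} - \frac{7}{20} e_{123} + \frac{14}{5} e_{124} + \frac{6}{5} e_{1234}
Answer: \frac{3}{10} e_{12} - 4 e_{13} + 32 e_{14} - \frac{7}{10} e_{123} + \frac{28}{5} e_{124}


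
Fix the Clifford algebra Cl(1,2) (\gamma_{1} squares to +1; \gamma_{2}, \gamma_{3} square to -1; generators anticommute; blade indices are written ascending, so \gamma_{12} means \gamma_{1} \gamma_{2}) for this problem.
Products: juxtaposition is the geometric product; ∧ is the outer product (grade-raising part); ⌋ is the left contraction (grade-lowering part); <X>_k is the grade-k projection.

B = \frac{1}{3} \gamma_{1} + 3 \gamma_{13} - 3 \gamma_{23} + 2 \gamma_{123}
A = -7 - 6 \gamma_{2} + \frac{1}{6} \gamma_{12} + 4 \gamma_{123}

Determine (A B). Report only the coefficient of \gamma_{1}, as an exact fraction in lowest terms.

step 1: -8 + \frac{29}{3} \gamma_{1} - \frac{217}{18} \gamma_{2} - \frac{53}{3} \gamma_{3} + 2 \gamma_{12} - \frac{65}{2} \gamma_{13} + \frac{131}{6} \gamma_{23} + 4 \gamma_{123}
Answer: \frac{29}{3}


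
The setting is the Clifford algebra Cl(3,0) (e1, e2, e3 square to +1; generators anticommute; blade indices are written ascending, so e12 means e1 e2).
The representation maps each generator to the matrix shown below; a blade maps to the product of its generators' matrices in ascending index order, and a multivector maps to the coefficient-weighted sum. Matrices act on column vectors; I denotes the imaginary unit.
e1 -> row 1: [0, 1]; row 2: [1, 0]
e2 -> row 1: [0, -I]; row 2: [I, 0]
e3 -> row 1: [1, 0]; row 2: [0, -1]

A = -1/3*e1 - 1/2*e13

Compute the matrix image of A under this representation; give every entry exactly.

Bivector images (products of the table entries): rho(e13) = rho(e1)rho(e3) = row 1: [0, -1]; row 2: [1, 0].
M = (-1/3)*rho(e1) + (-1/2)*rho(e13), summed entrywise:
Answer: row 1: [0, 1/6]; row 2: [-5/6, 0]


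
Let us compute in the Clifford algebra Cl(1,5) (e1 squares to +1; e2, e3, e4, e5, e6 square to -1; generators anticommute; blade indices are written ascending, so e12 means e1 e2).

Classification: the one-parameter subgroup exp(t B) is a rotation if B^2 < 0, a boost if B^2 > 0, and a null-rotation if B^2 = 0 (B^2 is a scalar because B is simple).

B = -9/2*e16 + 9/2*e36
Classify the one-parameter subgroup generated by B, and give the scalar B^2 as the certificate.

B^2 term by term: the squares give (-9/2)^2*(e16)^2 + (9/2)^2*(e36)^2 = 81/4*(+1) + 81/4*(-1) = 0 (each basis 2-blade squares to minus the product of its generators' squares); cross terms between blades sharing an index anticommute and cancel. So B^2 = 0.
Answer: null-rotation, certificate B^2 = 0. One invariant decides it: the square 0 survives every conjugation, and its sign is exactly the classification.


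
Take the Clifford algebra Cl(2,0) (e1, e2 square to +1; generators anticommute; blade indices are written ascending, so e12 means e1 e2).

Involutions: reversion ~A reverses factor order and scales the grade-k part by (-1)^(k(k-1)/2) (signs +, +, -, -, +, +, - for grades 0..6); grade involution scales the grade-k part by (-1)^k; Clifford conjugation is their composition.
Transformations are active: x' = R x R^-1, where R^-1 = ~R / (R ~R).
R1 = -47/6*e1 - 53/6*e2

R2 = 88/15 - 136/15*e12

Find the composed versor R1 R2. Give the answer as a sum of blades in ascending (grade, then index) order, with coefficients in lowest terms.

Distribute over the terms of R1 (each basis-blade product reordered to ascending indices, repeated generators contracted through their squares):
(-47/6*e1) R2 = -2068/45*e1 + 3196/45*e2
(-53/6*e2) R2 = -3604/45*e1 - 2332/45*e2
Summing the partial products and collecting blades:
Answer: -5672/45*e1 + 96/5*e2


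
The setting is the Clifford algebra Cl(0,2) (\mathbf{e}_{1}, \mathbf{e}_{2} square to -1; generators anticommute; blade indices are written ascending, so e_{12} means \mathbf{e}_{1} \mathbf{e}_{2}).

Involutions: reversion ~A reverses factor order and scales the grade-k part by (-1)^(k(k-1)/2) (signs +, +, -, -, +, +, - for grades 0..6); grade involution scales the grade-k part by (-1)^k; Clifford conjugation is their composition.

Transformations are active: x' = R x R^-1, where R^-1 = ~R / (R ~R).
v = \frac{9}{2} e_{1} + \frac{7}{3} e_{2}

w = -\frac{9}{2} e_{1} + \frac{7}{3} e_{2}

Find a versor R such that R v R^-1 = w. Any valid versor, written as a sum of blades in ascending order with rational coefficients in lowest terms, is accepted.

Sketch: the shared square -\frac{925}{36} makes R = v + w = \frac{14}{3} e_{2} the natural versor; its sandwich fixes that direction, negates (v - w)/2, and sends v to w.
Answer: \frac{14}{3} e_{2}


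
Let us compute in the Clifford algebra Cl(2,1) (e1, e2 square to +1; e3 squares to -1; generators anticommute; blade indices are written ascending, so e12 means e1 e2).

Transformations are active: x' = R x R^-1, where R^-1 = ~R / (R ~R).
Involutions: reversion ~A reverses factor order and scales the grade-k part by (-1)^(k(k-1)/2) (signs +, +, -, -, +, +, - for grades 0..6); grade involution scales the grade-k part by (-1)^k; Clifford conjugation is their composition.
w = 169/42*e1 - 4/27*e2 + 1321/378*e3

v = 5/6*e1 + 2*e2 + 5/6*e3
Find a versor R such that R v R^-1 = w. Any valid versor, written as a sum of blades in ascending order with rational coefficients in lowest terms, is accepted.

Reasoning: v^2 = w^2 = 4 since conjugation preserves the quadratic form; R = v + w = 34/7*e1 + 50/27*e2 + 818/189*e3 is then valid when invertible, keeping its own part and reversing (v - w)/2.
Answer: 34/7*e1 + 50/27*e2 + 818/189*e3


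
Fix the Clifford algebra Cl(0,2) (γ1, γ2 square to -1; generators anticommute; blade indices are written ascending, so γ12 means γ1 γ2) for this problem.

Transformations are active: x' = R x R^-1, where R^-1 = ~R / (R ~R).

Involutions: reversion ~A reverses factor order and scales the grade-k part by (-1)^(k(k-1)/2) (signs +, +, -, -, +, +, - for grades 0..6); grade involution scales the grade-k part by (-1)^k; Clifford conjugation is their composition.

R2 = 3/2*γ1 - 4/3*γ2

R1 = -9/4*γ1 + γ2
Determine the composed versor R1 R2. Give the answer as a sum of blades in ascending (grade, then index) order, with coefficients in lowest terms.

Distribute over the terms of R1 (each basis-blade product reordered to ascending indices, repeated generators contracted through their squares):
(-9/4*γ1) R2 = 27/8 + 3*γ12
(γ2) R2 = 4/3 - 3/2*γ12
Summing the partial products and collecting blades:
Answer: 113/24 + 3/2*γ12


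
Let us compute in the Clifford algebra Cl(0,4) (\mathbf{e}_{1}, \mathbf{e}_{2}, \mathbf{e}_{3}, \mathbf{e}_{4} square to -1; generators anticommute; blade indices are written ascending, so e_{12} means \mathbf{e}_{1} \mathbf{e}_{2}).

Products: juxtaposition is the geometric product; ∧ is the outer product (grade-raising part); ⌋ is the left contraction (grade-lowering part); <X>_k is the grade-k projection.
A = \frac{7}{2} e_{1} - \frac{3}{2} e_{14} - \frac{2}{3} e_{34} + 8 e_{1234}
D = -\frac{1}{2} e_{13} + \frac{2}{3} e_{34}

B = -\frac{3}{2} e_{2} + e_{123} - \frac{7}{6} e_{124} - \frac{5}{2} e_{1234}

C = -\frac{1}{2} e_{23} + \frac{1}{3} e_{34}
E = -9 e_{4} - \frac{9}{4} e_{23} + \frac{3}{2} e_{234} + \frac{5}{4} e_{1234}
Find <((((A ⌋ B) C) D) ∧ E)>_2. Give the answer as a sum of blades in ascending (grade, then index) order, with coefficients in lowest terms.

step 1: -20 + \frac{7}{4} e_{2} - \frac{5}{3} e_{12} - \frac{29}{4} e_{23} + \frac{49}{12} e_{24} + \frac{35}{4} e_{234}
step 2: -\frac{29}{8} - \frac{35}{12} e_{2} + \frac{7}{8} e_{3} + \frac{35}{8} e_{4} - \frac{5}{6} e_{13} + \frac{409}{36} e_{23} + \frac{29}{12} e_{24} - \frac{37}{8} e_{34} + \frac{7}{12} e_{234} - \frac{5}{9} e_{1234}
step 3: \frac{8}{3} - \frac{7}{16} e_{1} - \frac{7}{18} e_{2} + \frac{35}{12} e_{3} - \frac{7}{12} e_{4} + \frac{1307}{216} e_{12} + \frac{29}{16} e_{13} + \frac{413}{144} e_{14} + \frac{29}{18} e_{23} - \frac{197}{27} e_{24} - \frac{29}{12} e_{34} - \frac{35}{24} e_{123} + \frac{7}{24} e_{124} - \frac{35}{16} e_{134} - \frac{35}{18} e_{234} + \frac{29}{24} e_{1234}
step 4: -24 e_{4} + \frac{63}{16} e_{14} - 6 e_{23} + \frac{7}{2} e_{24} - \frac{105}{4} e_{34} + \frac{63}{64} e_{123} - \frac{1307}{24} e_{124} - \frac{261}{16} e_{134} - \frac{147}{16} e_{234} + \frac{1795}{192} e_{1234}
step 5: \frac{63}{16} e_{14} - 6 e_{23} + \frac{7}{2} e_{24} - \frac{105}{4} e_{34}
Answer: \frac{63}{16} e_{14} - 6 e_{23} + \frac{7}{2} e_{24} - \frac{105}{4} e_{34}


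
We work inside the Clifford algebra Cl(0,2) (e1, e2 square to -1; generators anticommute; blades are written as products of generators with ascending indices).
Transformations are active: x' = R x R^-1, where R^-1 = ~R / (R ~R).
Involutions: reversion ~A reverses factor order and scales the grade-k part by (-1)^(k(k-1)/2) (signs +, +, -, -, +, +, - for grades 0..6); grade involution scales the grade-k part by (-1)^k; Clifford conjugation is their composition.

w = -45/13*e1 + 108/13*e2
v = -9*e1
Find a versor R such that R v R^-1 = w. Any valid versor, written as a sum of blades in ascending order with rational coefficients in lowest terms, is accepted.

Sketch: the shared square -81 makes R = v + w = -162/13*e1 + 108/13*e2 the natural versor; its sandwich fixes that direction, negates (v - w)/2, and sends v to w.
Answer: -162/13*e1 + 108/13*e2


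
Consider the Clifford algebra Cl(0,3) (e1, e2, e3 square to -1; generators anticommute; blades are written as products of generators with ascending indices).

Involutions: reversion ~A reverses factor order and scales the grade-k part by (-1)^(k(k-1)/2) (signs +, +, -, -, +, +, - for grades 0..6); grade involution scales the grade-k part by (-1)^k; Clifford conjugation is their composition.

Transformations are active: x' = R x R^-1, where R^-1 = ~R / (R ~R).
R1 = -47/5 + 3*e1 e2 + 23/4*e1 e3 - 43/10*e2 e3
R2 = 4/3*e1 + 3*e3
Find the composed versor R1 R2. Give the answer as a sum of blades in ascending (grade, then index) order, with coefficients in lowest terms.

Distribute over the terms of R2 (each basis-blade product reordered to ascending indices, repeated generators contracted through their squares):
R1 (4/3*e1) = -188/15*e1 + 4*e2 + 23/3*e3 - 86/15*e1 e2 e3
R1 (3*e3) = -69/4*e1 + 129/10*e2 - 141/5*e3 + 9*e1 e2 e3
Summing the partial products and collecting blades:
Answer: -1787/60*e1 + 169/10*e2 - 308/15*e3 + 49/15*e1 e2 e3


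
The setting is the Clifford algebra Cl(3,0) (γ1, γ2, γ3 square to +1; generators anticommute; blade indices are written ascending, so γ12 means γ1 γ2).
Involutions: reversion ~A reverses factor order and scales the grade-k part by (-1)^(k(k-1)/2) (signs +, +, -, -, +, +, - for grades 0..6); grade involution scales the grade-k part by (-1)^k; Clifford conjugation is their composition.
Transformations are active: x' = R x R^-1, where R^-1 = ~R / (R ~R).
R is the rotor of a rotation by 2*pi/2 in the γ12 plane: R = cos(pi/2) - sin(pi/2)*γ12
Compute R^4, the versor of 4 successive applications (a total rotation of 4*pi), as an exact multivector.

Rotor phase runs at HALF the rotation angle; powers of one rotor simply add phase, so after 4 steps in γ12 the phase is 4*pi/2 = 2*pi and R^4 = cos(2*pi) - sin(2*pi)*γ12.
cos(2*pi) = 1 and sin(2*pi) = 0, so R^4 = 1. The total rotation 4*pi is 2 full turns, so every vector returns to itself, yet the rotor is +1, back on the identity sheet (an even number of 2*pi turns).
Answer: 1


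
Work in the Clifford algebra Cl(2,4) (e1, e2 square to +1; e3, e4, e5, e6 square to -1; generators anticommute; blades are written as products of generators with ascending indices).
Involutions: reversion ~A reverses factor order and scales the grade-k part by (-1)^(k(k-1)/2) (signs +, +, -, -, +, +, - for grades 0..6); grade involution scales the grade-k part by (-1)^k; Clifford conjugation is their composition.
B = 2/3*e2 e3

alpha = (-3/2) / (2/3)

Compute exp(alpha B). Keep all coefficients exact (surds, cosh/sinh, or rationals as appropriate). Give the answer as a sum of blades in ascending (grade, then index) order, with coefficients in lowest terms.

B^2 = (2/3)^2*(e2 e3)^2 = 4/9*(+1) = 4/9 (a basis 2-blade squares to minus the product of its generators' squares).
B^2 = 4/9 — the series telescopes hyperbolically here: l = 2/3, alpha*l = -3/2, so exp(alpha B) = cosh(-3/2) + (sinh(-3/2)/(2/3))*B = cosh(3/2) + (-3*sinh(3/2)/2)*B.
Answer: cosh(3/2) - sinh(3/2)*e2 e3


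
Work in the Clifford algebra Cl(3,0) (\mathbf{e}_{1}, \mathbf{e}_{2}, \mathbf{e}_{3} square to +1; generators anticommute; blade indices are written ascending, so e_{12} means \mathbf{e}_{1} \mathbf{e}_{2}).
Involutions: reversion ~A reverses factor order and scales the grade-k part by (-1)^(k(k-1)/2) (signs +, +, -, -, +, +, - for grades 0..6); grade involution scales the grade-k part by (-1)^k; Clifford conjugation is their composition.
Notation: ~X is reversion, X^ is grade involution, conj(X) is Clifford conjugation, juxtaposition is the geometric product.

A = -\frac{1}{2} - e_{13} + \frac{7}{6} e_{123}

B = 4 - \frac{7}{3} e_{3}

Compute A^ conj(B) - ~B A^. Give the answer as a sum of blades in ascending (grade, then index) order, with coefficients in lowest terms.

first term: -2 - \frac{7}{3} e_{1} - \frac{7}{6} e_{3} - \frac{49}{18} e_{12} - 4 e_{13} - \frac{14}{3} e_{123}
second term: -2 - \frac{7}{3} e_{1} + \frac{7}{6} e_{3} + \frac{49}{18} e_{12} - 4 e_{13} - \frac{14}{3} e_{123}
Answer: -\frac{7}{3} e_{3} - \frac{49}{9} e_{12}


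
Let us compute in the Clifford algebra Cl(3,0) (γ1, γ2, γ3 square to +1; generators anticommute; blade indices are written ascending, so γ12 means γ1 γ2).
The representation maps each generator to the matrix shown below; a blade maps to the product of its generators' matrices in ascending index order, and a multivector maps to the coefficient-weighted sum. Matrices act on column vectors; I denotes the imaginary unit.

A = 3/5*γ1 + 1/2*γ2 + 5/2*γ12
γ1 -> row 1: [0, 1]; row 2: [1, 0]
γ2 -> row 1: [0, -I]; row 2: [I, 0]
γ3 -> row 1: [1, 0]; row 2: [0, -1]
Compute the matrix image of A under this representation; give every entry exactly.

Bivector images (products of the table entries): rho(γ12) = rho(γ1)rho(γ2) = row 1: [I, 0]; row 2: [0, -I].
M = (3/5)*rho(γ1) + (1/2)*rho(γ2) + (5/2)*rho(γ12), summed entrywise:
Answer: row 1: [5*I/2, 3/5 - I/2]; row 2: [3/5 + I/2, -5*I/2]


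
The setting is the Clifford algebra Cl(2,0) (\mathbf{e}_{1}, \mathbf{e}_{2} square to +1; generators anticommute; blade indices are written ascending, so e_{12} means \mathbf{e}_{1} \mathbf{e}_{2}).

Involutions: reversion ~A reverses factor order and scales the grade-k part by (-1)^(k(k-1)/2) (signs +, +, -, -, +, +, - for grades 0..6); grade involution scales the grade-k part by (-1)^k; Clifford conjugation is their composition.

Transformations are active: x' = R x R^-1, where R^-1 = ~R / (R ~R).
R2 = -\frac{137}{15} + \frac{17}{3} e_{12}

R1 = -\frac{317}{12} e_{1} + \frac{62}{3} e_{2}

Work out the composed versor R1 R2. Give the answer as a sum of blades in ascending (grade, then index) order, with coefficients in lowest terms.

Distribute over the terms of R1 (each basis-blade product reordered to ascending indices, repeated generators contracted through their squares):
(-\frac{317}{12} e_{1}) R2 = \frac{43429}{180} e_{1} - \frac{5389}{36} e_{2}
(\frac{62}{3} e_{2}) R2 = -\frac{1054}{9} e_{1} - \frac{8494}{45} e_{2}
Summing the partial products and collecting blades:
Answer: \frac{22349}{180} e_{1} - \frac{6769}{20} e_{2}


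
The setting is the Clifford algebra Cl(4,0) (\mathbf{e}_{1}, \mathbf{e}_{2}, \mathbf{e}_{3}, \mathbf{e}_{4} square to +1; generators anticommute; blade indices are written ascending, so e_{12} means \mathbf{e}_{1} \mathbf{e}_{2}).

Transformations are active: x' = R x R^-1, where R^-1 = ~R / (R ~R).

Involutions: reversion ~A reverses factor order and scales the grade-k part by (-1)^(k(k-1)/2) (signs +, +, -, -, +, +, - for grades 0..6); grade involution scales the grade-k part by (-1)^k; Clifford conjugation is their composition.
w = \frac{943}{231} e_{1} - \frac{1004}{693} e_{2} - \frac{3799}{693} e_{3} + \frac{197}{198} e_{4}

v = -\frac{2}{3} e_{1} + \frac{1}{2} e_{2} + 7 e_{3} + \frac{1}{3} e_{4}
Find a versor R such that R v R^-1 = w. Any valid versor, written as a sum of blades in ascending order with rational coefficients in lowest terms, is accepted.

Construction: equal norms (both \frac{1793}{36}) license R = v + w = \frac{263}{77} e_{1} - \frac{1315}{1386} e_{2} + \frac{1052}{693} e_{3} + \frac{263}{198} e_{4} — nothing changes along that direction, while (v - w)/2 changes sign, so v maps onto w.
Answer: \frac{263}{77} e_{1} - \frac{1315}{1386} e_{2} + \frac{1052}{693} e_{3} + \frac{263}{198} e_{4}


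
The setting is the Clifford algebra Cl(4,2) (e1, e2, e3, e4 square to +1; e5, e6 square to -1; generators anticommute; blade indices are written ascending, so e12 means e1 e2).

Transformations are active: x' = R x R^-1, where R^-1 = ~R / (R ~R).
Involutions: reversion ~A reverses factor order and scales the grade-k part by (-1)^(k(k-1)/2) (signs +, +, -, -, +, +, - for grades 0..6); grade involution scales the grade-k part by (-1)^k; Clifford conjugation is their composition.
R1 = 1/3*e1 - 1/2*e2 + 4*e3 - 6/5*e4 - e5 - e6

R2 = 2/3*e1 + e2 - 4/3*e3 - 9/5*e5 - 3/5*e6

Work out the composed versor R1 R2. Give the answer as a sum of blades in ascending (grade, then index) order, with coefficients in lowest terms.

Distribute over the terms of R2 (each basis-blade product reordered to ascending indices, repeated generators contracted through their squares):
R1 (2/3*e1) = 2/9 + 1/3*e12 - 8/3*e13 + 4/5*e14 + 2/3*e15 + 2/3*e16
R1 (e2) = -1/2 + 1/3*e12 - 4*e23 + 6/5*e24 + e25 + e26
R1 (-4/3*e3) = -16/3 - 4/9*e13 + 2/3*e23 - 8/5*e34 - 4/3*e35 - 4/3*e36
R1 (-9/5*e5) = -9/5 - 3/5*e15 + 9/10*e25 - 36/5*e35 + 54/25*e45 - 9/5*e56
R1 (-3/5*e6) = -3/5 - 1/5*e16 + 3/10*e26 - 12/5*e36 + 18/25*e46 + 3/5*e56
Summing the partial products and collecting blades:
Answer: -721/90 + 2/3*e12 - 28/9*e13 + 4/5*e14 + 1/15*e15 + 7/15*e16 - 10/3*e23 + 6/5*e24 + 19/10*e25 + 13/10*e26 - 8/5*e34 - 128/15*e35 - 56/15*e36 + 54/25*e45 + 18/25*e46 - 6/5*e56


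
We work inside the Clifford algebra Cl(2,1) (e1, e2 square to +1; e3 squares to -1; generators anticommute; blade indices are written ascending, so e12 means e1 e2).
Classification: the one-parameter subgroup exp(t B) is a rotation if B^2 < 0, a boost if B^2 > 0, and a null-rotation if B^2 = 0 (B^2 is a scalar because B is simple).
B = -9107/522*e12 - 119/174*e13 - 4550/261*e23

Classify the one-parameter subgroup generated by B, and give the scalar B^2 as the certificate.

B^2 term by term: the squares give (-9107/522)^2*(e12)^2 + (-119/174)^2*(e13)^2 + (-4550/261)^2*(e23)^2 = 82937449/272484*(-1) + 14161/30276*(+1) + 20702500/68121*(+1) = 0 (each basis 2-blade squares to minus the product of its generators' squares); cross terms between blades sharing an index anticommute and cancel. So B^2 = 0.
Answer: null-rotation, certificate B^2 = 0. The invariant at work: B^2 = 0 is unchanged by conjugation, hence its sign classifies the subgroup whatever basis B is written in.
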